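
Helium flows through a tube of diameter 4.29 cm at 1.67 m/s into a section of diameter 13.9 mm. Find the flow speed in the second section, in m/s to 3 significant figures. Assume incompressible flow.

The volume flow rate is constant, so v₂ = (A₁/A₂)v₁ = (14.5/1.52)·1.67 = 15.9 m/s.

v₂ ≈ 15.9 m/s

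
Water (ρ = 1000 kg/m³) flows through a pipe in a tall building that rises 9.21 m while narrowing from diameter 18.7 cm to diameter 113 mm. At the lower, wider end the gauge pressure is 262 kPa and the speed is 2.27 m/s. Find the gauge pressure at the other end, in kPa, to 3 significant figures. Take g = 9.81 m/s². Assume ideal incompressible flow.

155 kPa

By continuity, v₂ = v₁·A₁/A₂ = 2.27·(275/100) = 6.22 m/s.
Energy conservation along the streamline gives P₂ = P₁ − ½ρ(v₂² − v₁²) − ρg(h₂ − h₁).
P₂ = 262000 + ½·1000·(2.27² − 6.22²) − 1000·9.81·(+9.21) = 262000 + (-16700) − (90400) = 155000 Pa.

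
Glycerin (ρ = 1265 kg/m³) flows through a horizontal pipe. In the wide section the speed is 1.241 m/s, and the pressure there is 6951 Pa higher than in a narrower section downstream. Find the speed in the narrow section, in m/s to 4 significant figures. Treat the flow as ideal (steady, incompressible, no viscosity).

With h₁ = h₂, rearranging Bernoulli gives v₂ = √(v₁² + 2ΔP/ρ).
v₂ = √(1.241² + 2·6951/1265) = √(1.540 + 10.99) = 3.540 m/s.

v₂ = 3.540 m/s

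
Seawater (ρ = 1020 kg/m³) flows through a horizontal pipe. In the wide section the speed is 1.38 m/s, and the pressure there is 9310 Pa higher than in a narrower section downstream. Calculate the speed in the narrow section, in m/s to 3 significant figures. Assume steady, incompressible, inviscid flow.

With h₁ = h₂, rearranging Bernoulli gives v₂ = √(v₁² + 2ΔP/ρ).
v₂ = √(1.38² + 2·9310/1020) = √(1.90 + 18.3) = 4.49 m/s.

v₂ ≈ 4.49 m/s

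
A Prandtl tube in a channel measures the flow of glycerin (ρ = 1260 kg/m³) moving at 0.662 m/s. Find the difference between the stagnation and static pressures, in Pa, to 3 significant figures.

Bernoulli between the free stream and the stagnation point: ½ρv² = P_stag − P_static.
ΔP = ½·1260·0.662² = 276 Pa.

ΔP ≈ 276 Pa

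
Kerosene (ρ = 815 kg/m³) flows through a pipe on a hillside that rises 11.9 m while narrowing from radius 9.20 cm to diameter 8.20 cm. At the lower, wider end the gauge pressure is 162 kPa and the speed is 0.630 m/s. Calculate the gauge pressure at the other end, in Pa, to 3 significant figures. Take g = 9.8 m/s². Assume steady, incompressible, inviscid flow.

P₂ = 63000 Pa

Mass conservation (A₁v₁ = A₂v₂) gives v₂ = 0.630 × 266/52.8 = 3.17 m/s.
Energy conservation along the streamline gives P₂ = P₁ − ½ρ(v₂² − v₁²) − ρg(h₂ − h₁).
P₂ = 162000 + ½·815·(0.630² − 3.17²) − 815·9.8·(+11.9) = 162000 + (-3940) − (95000) = 63000 Pa.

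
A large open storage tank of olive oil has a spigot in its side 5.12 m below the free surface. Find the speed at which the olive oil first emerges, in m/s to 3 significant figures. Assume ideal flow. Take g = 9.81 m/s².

10.0 m/s

Bernoulli from surface to hole (P equal, v_surface ≈ 0): v = √(2gh) = √(2×9.81×5.12) = 10.0 m/s.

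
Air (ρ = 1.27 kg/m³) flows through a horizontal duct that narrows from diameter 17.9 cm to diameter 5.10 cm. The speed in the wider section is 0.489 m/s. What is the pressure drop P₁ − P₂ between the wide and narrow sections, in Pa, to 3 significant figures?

ΔP ≈ 22.9 Pa

By continuity, v₂ = v₁·A₁/A₂ = 0.489·(252/20.4) = 6.02 m/s.
The pipe is horizontal, so Bernoulli reduces to P₁ + ½ρv₁² = P₂ + ½ρv₂².
P₁ − P₂ = ½·1.27·(6.02² − 0.489²) = ½·1.27·36.0 = 22.9 Pa.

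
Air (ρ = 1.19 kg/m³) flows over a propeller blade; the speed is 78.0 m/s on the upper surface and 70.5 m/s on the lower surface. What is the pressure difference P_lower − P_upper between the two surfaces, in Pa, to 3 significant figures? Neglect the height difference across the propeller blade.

ΔP ≈ 663 Pa

With negligible Δh, P + ½ρv² is constant, so P_low − P_up = ½ρ(v_up² − v_low²).
ΔP = ½·1.19·(78.0² − 70.5²) = 663 Pa.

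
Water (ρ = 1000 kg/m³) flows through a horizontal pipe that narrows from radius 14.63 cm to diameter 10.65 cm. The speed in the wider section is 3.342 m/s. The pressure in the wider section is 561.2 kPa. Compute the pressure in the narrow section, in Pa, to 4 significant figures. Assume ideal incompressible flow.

The volume flow rate is constant, so v₂ = (A₁/A₂)v₁ = (672.4/89.08)·3.342 = 25.23 m/s.
With no height change, Bernoulli's equation is P₁ + ½ρv₁² = P₂ + ½ρv₂².
P₂ = P₁ − ½ρ(v₂² − v₁²) = 561200 − ½·1000·(25.23² − 3.342²) = 561200 − 312600 = 248600 Pa.

P₂ ≈ 248600 Pa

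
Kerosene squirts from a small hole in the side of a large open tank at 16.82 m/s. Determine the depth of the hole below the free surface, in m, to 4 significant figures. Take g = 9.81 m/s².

h ≈ 14.42 m

Inverting v = √(2gh) gives h = v² / 2g.
h = 16.82²/(2·9.81) = 282.9/19.62 = 14.42 m.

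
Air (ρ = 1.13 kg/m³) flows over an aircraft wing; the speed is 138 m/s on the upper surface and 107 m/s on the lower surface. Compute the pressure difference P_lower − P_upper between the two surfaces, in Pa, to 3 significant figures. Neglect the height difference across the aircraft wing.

With negligible Δh, P + ½ρv² is constant, so P_low − P_up = ½ρ(v_up² − v_low²).
ΔP = ½·1.13·(138² − 107²) = 4290 Pa.

ΔP = 4290 Pa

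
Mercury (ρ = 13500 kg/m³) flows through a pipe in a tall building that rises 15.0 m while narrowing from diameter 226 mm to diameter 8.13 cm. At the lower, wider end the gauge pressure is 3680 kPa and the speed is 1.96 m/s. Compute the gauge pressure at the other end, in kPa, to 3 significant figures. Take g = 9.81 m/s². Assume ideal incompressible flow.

P₂ ≈ 171 kPa

By continuity, v₂ = v₁·A₁/A₂ = 1.96·(401/51.9) = 15.1 m/s.
Applying Bernoulli between the two ends and solving for P₂: P₂ = P₁ + ½ρ(v₁² − v₂²) − ρgΔh.
P₂ = 3680000 + ½·13500·(1.96² − 15.1²) − 13500·9.81·(+15.0) = 3680000 + (-1520000) − (1990000) = 171000 Pa.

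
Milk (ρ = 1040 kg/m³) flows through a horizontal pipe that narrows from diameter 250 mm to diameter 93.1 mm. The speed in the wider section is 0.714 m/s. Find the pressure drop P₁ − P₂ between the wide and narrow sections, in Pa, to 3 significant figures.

13500 Pa

Mass conservation (A₁v₁ = A₂v₂) gives v₂ = 0.714 × 491/68.1 = 5.15 m/s.
The pipe is horizontal, so Bernoulli reduces to P₁ + ½ρv₁² = P₂ + ½ρv₂².
P₁ − P₂ = ½·1040·(5.15² − 0.714²) = ½·1040·26.0 = 13500 Pa.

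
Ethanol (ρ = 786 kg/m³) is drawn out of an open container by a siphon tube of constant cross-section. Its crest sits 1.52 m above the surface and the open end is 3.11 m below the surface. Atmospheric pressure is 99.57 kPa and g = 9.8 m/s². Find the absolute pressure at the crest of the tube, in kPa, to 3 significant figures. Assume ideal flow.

P_top = 63.9 kPa

The outlet speed comes from Torricelli: v = √(2g·3.11) = 7.81 m/s.
With constant cross-section the crest speed equals v; applying Bernoulli from the surface up to the crest, P_top = P_atm − ½ρv² − ρg·h_top.
P_top = 99570 − ½·786·7.81² − 786·9.8·1.52 = 63900 Pa.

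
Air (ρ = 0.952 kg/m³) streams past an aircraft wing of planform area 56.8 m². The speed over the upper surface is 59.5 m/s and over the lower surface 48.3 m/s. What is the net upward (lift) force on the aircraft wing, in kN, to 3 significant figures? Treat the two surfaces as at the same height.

The faster flow above has the lower pressure; Bernoulli (same height) gives ΔP = ½ρ(v_up² − v_low²).
ΔP = ½·0.952·(59.5² − 48.3²) = 575 Pa.
Lift = ΔP · A = 575 × 56.8 = 32600 N.

F ≈ 32.6 kN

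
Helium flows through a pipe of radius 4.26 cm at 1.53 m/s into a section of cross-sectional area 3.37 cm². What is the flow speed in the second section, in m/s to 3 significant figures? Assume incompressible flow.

v₂ ≈ 25.9 m/s

The volume flow rate is constant, so v₂ = (A₁/A₂)v₁ = (57.0/3.37)·1.53 = 25.9 m/s.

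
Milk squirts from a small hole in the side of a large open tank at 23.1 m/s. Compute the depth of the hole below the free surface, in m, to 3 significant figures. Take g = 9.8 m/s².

h ≈ 27.2 m

For a small hole in a large open tank, ½v² = gh, giving h = v²/(2g).
h = 23.1²/(2·9.8) = 534/19.60 = 27.2 m.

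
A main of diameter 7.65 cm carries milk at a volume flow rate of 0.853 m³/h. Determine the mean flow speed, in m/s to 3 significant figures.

Q = 0.853 m³/h = 0.000237 m³/s.
v = Q/A = 0.000237 / 0.00460 = 0.0516 m/s.

0.0516 m/s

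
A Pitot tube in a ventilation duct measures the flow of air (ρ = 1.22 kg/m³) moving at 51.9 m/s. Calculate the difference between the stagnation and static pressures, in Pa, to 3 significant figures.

At the stagnation point the flow is brought to rest, so Bernoulli gives P_stag − P_static = ½ρv².
ΔP = ½·1.22·51.9² = 1640 Pa.

ΔP = 1640 Pa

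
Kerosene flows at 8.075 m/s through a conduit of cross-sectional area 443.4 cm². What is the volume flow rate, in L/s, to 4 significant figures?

Q = A·v = 0.04434 m² × 8.075 m/s = 0.3580 m³/s.
Converting: 0.3580 m³/s × 1000 = 358.0 L/s.

358.0 L/s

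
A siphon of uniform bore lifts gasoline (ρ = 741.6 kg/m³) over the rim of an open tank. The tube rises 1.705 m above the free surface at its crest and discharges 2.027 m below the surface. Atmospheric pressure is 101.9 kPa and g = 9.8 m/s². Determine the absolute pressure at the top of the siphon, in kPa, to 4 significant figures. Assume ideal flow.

P_top ≈ 74.78 kPa

The outlet speed comes from Torricelli: v = √(2g·2.027) = 6.303 m/s.
With constant cross-section the crest speed equals v; applying Bernoulli from the surface up to the crest, P_top = P_atm − ½ρv² − ρg·h_top.
P_top = 101900 − ½·741.6·6.303² − 741.6·9.8·1.705 = 74780 Pa.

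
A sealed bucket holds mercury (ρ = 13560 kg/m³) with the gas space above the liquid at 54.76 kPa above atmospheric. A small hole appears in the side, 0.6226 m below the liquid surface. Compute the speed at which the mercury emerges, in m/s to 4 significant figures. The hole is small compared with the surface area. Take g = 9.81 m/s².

Take point 1 at the surface (v₁ ≈ 0) and point 2 at the hole (at atmospheric pressure). Bernoulli: P₁ + ρg h = P_atm + ½ρv₂².
With P₁ − P_atm = 54760 Pa, v₂ = √(2gh + 2ΔP/ρ) = √(2·9.81·0.6226 + 2·54760/13560) = 4.505 m/s.

4.505 m/s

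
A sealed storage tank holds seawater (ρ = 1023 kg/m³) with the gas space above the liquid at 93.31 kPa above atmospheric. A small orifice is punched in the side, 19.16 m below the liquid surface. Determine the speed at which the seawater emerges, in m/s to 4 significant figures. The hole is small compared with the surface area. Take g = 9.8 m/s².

Take point 1 at the surface (v₁ ≈ 0) and point 2 at the hole (at atmospheric pressure). Bernoulli: P₁ + ρg h = P_atm + ½ρv₂².
With P₁ − P_atm = 93310 Pa, v₂ = √(2gh + 2ΔP/ρ) = √(2·9.8·19.16 + 2·93310/1023) = 23.62 m/s.

v = 23.62 m/s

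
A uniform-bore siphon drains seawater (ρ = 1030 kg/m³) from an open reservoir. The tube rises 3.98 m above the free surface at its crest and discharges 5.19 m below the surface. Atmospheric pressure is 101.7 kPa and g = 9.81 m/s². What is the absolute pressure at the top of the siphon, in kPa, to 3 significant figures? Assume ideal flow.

P_top = 9.04 kPa

The outlet speed comes from Torricelli: v = √(2g·5.19) = 10.1 m/s.
With constant cross-section the crest speed equals v; applying Bernoulli from the surface up to the crest, P_top = P_atm − ½ρv² − ρg·h_top.
P_top = 101700 − ½·1030·10.1² − 1030·9.81·3.98 = 9040 Pa.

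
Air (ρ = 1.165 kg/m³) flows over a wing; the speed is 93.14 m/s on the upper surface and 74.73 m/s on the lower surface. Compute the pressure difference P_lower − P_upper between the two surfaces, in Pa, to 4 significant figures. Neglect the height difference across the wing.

ΔP ≈ 1800 Pa

The pressure is lower where the speed is higher: ΔP = ½ρ(v_up² − v_low²).
ΔP = ½·1.165·(93.14² − 74.73²) = 1800 Pa.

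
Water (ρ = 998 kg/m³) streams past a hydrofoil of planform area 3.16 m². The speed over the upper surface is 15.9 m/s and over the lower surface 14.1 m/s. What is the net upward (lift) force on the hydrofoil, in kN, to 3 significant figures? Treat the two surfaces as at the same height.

With equal heights on the two surfaces, Bernoulli gives P_lower − P_upper = ½ρ(v_upper² − v_lower²).
ΔP = ½·998·(15.9² − 14.1²) = 26900 Pa.
Lift = ΔP · A = 26900 × 3.16 = 85100 N.

F ≈ 85.1 kN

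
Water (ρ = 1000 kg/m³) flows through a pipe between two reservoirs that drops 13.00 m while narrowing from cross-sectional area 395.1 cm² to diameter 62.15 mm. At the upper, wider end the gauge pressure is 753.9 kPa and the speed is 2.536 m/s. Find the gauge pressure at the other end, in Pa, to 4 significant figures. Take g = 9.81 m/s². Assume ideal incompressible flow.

By continuity, v₂ = v₁·A₁/A₂ = 2.536·(395.1/30.34) = 33.03 m/s.
Applying Bernoulli between the two ends and solving for P₂: P₂ = P₁ + ½ρ(v₁² − v₂²) − ρgΔh.
P₂ = 753900 + ½·1000·(2.536² − 33.03²) − 1000·9.81·(−13.00) = 753900 + (-542200) − (-127500) = 339200 Pa.

P₂ ≈ 339200 Pa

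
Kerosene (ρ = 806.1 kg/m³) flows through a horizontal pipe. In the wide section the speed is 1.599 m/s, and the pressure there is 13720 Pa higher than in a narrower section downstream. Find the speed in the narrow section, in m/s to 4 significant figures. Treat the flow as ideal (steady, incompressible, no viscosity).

With h₁ = h₂, rearranging Bernoulli gives v₂ = √(v₁² + 2ΔP/ρ).
v₂ = √(1.599² + 2·13720/806.1) = √(2.557 + 34.04) = 6.050 m/s.

v₂ = 6.050 m/s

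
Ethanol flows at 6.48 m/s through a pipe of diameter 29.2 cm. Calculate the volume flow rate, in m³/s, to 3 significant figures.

Q ≈ 0.434 m³/s

Q = A·v = 0.0670 m² × 6.48 m/s = 0.434 m³/s.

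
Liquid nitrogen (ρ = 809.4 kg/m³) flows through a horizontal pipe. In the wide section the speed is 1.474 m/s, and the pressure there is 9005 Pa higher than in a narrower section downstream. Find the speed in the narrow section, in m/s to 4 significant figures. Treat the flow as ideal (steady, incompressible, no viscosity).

v₂ = 4.942 m/s

Along the level pipe P + ½ρv² is conserved, hence v₂² = v₁² + 2(P₁ − P₂)/ρ.
v₂ = √(1.474² + 2·9005/809.4) = √(2.173 + 22.25) = 4.942 m/s.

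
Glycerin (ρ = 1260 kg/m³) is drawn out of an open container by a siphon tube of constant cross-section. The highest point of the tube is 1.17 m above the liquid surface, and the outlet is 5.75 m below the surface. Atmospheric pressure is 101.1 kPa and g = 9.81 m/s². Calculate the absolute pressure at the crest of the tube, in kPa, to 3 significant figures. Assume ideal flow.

15.6 kPa

From the surface to the outlet (both open to atmosphere, surface at rest): v = √(2g·h_out) = √(2·9.81·5.75) = 10.6 m/s.
With constant cross-section the crest speed equals v; applying Bernoulli from the surface up to the crest, P_top = P_atm − ½ρv² − ρg·h_top.
P_top = 101100 − ½·1260·10.6² − 1260·9.81·1.17 = 15600 Pa.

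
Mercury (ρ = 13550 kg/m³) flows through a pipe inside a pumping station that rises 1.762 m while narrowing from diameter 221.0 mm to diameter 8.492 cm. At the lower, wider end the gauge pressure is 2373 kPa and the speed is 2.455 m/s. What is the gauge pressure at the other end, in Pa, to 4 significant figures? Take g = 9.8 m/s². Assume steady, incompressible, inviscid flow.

By continuity, v₂ = v₁·A₁/A₂ = 2.455·(383.6/56.64) = 16.63 m/s.
Applying Bernoulli between the two ends and solving for P₂: P₂ = P₁ + ½ρ(v₁² − v₂²) − ρgΔh.
P₂ = 2373000 + ½·13550·(2.455² − 16.63²) − 13550·9.8·(+1.762) = 2373000 + (-1832000) − (234000) = 306800 Pa.

306800 Pa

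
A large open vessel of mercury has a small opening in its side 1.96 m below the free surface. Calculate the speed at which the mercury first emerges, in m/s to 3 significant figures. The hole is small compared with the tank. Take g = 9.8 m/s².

With the surface at rest and both surface and jet at atmospheric pressure, Bernoulli gives ρg h = ½ρv², so v = √(2gh) = √(2·9.8·1.96) = 6.20 m/s.

v ≈ 6.20 m/s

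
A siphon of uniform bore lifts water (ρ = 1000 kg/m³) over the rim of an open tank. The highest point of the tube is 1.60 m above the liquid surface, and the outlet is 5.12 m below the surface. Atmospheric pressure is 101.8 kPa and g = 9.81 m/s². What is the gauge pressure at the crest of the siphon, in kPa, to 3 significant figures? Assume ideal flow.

From the surface to the outlet (both open to atmosphere, surface at rest): v = √(2g·h_out) = √(2·9.81·5.12) = 10.0 m/s.
Continuity keeps v the same throughout the tube; from surface to crest, P_atm + 0 = P_top + ½ρv² + ρg·h_top.
P_top = 101800 − ½·1000·10.0² − 1000·9.81·1.60 = 35900 Pa. So P_gauge = P_top − P_atm = -65900 Pa.

P_gauge = -65.9 kPa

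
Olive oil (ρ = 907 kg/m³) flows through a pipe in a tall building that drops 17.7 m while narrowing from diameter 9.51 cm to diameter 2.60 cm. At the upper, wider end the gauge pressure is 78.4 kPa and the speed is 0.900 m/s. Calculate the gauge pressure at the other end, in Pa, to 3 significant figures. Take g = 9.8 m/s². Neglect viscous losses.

Continuity gives A₁v₁ = A₂v₂, so v₂ = (71.0 cm²)/(5.31 cm²) × 0.900 m/s = 12.0 m/s.
Bernoulli: P₁ + ½ρv₁² + ρg h₁ = P₂ + ½ρv₂² + ρg h₂, so P₂ = P₁ + ½ρ(v₁² − v₂²) − ρg(h₂ − h₁).
P₂ = 78400 + ½·907·(0.900² − 12.0²) − 907·9.8·(−17.7) = 78400 + (-65400) − (-157000) = 170000 Pa.

P₂ ≈ 170000 Pa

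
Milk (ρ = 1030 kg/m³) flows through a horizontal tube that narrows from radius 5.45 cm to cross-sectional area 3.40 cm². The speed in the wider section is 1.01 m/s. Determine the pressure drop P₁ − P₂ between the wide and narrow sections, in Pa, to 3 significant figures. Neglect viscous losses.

Mass conservation (A₁v₁ = A₂v₂) gives v₂ = 1.01 × 93.3/3.40 = 27.7 m/s.
Bernoulli (h₁ = h₂): P₁ − P₂ = ½ρ(v₂² − v₁²).
P₁ − P₂ = ½·1030·(27.7² − 1.01²) = ½·1030·767 = 395000 Pa.

ΔP ≈ 395000 Pa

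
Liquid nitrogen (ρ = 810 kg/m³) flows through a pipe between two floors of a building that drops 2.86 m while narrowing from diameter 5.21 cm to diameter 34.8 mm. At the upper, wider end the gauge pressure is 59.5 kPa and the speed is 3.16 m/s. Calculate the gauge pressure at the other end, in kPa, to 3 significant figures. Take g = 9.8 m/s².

P₂ = 65.9 kPa

Mass conservation (A₁v₁ = A₂v₂) gives v₂ = 3.16 × 21.3/9.51 = 7.08 m/s.
Bernoulli: P₁ + ½ρv₁² + ρg h₁ = P₂ + ½ρv₂² + ρg h₂, so P₂ = P₁ + ½ρ(v₁² − v₂²) − ρg(h₂ − h₁).
P₂ = 59500 + ½·810·(3.16² − 7.08²) − 810·9.8·(−2.86) = 59500 + (-16300) − (-22700) = 65900 Pa.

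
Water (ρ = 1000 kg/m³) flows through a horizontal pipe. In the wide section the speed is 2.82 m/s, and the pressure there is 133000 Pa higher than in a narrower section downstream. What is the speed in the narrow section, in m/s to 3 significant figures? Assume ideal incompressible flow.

Along the level pipe P + ½ρv² is conserved, hence v₂² = v₁² + 2(P₁ − P₂)/ρ.
v₂ = √(2.82² + 2·133000/1000) = √(7.95 + 266) = 16.6 m/s.

v₂ ≈ 16.6 m/s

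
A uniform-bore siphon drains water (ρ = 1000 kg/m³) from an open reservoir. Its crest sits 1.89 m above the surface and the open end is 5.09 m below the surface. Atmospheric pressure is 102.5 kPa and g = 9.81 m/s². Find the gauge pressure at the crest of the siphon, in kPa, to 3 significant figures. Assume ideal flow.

-68.5 kPa

Bernoulli surface→outlet gives ½v² = g·h_out, so v = √(2·9.81·5.09) = 9.99 m/s.
With constant cross-section the crest speed equals v; applying Bernoulli from the surface up to the crest, P_top = P_atm − ½ρv² − ρg·h_top.
P_top = 102500 − ½·1000·9.99² − 1000·9.81·1.89 = 34000 Pa. So P_gauge = P_top − P_atm = -68500 Pa.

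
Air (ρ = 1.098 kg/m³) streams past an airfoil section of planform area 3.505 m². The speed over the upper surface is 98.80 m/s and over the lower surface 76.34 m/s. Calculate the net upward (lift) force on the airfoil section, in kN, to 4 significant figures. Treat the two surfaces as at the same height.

With equal heights on the two surfaces, Bernoulli gives P_lower − P_upper = ½ρ(v_upper² − v_lower²).
ΔP = ½·1.098·(98.80² − 76.34²) = 2160 Pa.
Lift = ΔP · A = 2160 × 3.505 = 7569 N.

7.569 kN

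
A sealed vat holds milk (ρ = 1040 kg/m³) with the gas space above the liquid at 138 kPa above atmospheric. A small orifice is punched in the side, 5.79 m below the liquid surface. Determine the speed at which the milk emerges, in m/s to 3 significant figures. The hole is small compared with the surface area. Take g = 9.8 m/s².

Take point 1 at the surface (v₁ ≈ 0) and point 2 at the hole (at atmospheric pressure). Bernoulli: P₁ + ρg h = P_atm + ½ρv₂².
With P₁ − P_atm = 138000 Pa, v₂ = √(2gh + 2ΔP/ρ) = √(2·9.8·5.79 + 2·138000/1040) = 19.5 m/s.

v ≈ 19.5 m/s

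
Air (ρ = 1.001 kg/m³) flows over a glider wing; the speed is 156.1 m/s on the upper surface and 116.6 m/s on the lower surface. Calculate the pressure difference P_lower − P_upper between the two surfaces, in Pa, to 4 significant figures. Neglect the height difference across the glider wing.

ΔP ≈ 5391 Pa

Bernoulli (same height): P_lower − P_upper = ½ρ(v_upper² − v_lower²).
ΔP = ½·1.001·(156.1² − 116.6²) = 5391 Pa.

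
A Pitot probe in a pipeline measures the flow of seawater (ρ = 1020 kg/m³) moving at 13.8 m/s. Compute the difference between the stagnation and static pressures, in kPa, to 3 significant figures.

ΔP ≈ 97.1 kPa

The dynamic pressure equals the rise in static pressure at the stagnation point: ΔP = ½ρv².
ΔP = ½·1020·13.8² = 97100 Pa.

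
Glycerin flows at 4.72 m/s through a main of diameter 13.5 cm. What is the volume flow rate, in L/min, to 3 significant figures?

Q ≈ 4050 L/min

Q = A·v = 0.0143 m² × 4.72 m/s = 0.0676 m³/s.
Converting: 0.0676 m³/s × 60000 = 4050 L/min.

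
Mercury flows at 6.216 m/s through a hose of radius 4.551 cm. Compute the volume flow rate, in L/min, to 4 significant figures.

Q = A·v = 0.006507 m² × 6.216 m/s = 0.04045 m³/s.
Converting: 0.04045 m³/s × 60000 = 2427 L/min.

Q = 2427 L/min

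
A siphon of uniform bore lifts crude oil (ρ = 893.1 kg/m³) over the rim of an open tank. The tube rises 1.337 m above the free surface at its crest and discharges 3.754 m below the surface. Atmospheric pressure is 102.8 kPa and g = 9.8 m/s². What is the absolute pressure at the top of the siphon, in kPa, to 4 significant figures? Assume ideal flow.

The outlet speed comes from Torricelli: v = √(2g·3.754) = 8.578 m/s.
With constant cross-section the crest speed equals v; applying Bernoulli from the surface up to the crest, P_top = P_atm − ½ρv² − ρg·h_top.
P_top = 102800 − ½·893.1·8.578² − 893.1·9.8·1.337 = 58240 Pa.

58.24 kPa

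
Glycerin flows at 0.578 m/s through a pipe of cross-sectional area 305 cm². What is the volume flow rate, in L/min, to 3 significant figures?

Q ≈ 1060 L/min

Q = A·v = 0.0305 m² × 0.578 m/s = 0.0176 m³/s.
Converting: 0.0176 m³/s × 60000 = 1060 L/min.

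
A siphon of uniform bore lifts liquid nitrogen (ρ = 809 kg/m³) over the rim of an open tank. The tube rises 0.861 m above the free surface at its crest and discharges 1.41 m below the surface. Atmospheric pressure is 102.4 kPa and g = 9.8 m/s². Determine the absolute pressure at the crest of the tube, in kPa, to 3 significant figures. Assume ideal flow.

The outlet speed comes from Torricelli: v = √(2g·1.41) = 5.26 m/s.
The bore is uniform, so the speed at the crest is the same v. Bernoulli surface→crest: P_atm = P_top + ½ρv² + ρg·h_top.
P_top = 102400 − ½·809·5.26² − 809·9.8·0.861 = 84400 Pa.

84.4 kPa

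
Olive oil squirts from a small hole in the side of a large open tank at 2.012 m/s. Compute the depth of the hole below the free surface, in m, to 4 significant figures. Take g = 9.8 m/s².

Torricelli: v = √(2gh), so h = v²/(2g).
h = 2.012²/(2·9.8) = 4.048/19.60 = 0.2065 m.

h ≈ 0.2065 m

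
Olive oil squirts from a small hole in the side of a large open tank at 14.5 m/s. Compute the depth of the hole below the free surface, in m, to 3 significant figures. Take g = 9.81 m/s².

Torricelli: v = √(2gh), so h = v²/(2g).
h = 14.5²/(2·9.81) = 210/19.62 = 10.7 m.

h = 10.7 m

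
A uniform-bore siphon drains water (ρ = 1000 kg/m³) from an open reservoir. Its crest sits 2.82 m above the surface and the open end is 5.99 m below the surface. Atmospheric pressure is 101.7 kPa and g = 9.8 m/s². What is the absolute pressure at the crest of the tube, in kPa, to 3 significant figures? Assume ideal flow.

P_top ≈ 15.4 kPa

From the surface to the outlet (both open to atmosphere, surface at rest): v = √(2g·h_out) = √(2·9.8·5.99) = 10.8 m/s.
Continuity keeps v the same throughout the tube; from surface to crest, P_atm + 0 = P_top + ½ρv² + ρg·h_top.
P_top = 101700 − ½·1000·10.8² − 1000·9.8·2.82 = 15400 Pa.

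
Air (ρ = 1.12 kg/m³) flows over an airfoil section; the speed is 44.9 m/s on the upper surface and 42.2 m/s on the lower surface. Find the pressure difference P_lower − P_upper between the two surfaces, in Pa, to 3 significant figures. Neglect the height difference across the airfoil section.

ΔP = 132 Pa

The pressure is lower where the speed is higher: ΔP = ½ρ(v_up² − v_low²).
ΔP = ½·1.12·(44.9² − 42.2²) = 132 Pa.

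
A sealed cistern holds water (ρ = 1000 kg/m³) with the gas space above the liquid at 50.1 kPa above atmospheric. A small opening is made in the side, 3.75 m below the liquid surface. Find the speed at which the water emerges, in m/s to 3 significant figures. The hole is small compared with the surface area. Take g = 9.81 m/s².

Take point 1 at the surface (v₁ ≈ 0) and point 2 at the hole (at atmospheric pressure). Bernoulli: P₁ + ρg h = P_atm + ½ρv₂².
With P₁ − P_atm = 50100 Pa, v₂ = √(2gh + 2ΔP/ρ) = √(2·9.81·3.75 + 2·50100/1000) = 13.2 m/s.

v ≈ 13.2 m/s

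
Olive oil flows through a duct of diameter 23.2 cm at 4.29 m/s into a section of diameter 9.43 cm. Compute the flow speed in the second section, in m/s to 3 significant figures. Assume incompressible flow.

26.0 m/s

Mass conservation (A₁v₁ = A₂v₂) gives v₂ = 4.29 × 423/69.8 = 26.0 m/s.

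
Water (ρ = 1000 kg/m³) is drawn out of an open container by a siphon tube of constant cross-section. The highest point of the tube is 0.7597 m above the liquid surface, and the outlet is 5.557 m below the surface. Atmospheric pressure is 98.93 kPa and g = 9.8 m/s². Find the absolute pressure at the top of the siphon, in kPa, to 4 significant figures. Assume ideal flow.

Bernoulli surface→outlet gives ½v² = g·h_out, so v = √(2·9.8·5.557) = 10.44 m/s.
The bore is uniform, so the speed at the crest is the same v. Bernoulli surface→crest: P_atm = P_top + ½ρv² + ρg·h_top.
P_top = 98930 − ½·1000·10.44² − 1000·9.8·0.7597 = 37030 Pa.

P_top = 37.03 kPa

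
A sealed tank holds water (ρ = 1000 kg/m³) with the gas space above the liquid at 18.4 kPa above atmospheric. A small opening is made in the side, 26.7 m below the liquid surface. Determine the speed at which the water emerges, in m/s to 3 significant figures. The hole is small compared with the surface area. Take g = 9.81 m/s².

v = 23.7 m/s

Take point 1 at the surface (v₁ ≈ 0) and point 2 at the hole (at atmospheric pressure). Bernoulli: P₁ + ρg h = P_atm + ½ρv₂².
With P₁ − P_atm = 18400 Pa, v₂ = √(2gh + 2ΔP/ρ) = √(2·9.81·26.7 + 2·18400/1000) = 23.7 m/s.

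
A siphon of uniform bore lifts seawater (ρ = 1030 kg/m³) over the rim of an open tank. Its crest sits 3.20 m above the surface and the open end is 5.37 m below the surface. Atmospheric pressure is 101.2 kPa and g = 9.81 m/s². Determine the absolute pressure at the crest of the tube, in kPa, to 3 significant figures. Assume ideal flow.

P_top = 14.6 kPa

Bernoulli surface→outlet gives ½v² = g·h_out, so v = √(2·9.81·5.37) = 10.3 m/s.
The bore is uniform, so the speed at the crest is the same v. Bernoulli surface→crest: P_atm = P_top + ½ρv² + ρg·h_top.
P_top = 101200 − ½·1030·10.3² − 1030·9.81·3.20 = 14600 Pa.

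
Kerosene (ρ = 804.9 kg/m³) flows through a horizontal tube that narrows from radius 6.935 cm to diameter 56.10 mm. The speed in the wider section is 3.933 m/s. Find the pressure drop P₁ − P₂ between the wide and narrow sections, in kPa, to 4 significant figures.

Continuity gives A₁v₁ = A₂v₂, so v₂ = (151.1 cm²)/(24.72 cm²) × 3.933 m/s = 24.04 m/s.
Bernoulli (h₁ = h₂): P₁ − P₂ = ½ρ(v₂² − v₁²).
P₁ − P₂ = ½·804.9·(24.04² − 3.933²) = ½·804.9·562.5 = 226400 Pa.

226.4 kPa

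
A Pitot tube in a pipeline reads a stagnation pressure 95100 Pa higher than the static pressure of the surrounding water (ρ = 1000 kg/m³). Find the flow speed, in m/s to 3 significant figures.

At the stagnation point the flow is brought to rest, so Bernoulli gives P_stag − P_static = ½ρv².
v = √(2ΔP/ρ) = √(2·95100/1000) = 13.8 m/s.

v = 13.8 m/s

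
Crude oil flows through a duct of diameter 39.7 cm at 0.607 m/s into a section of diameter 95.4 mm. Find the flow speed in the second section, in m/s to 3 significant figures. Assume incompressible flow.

By continuity, v₂ = v₁·A₁/A₂ = 0.607·(1240/71.5) = 10.5 m/s.

v₂ ≈ 10.5 m/s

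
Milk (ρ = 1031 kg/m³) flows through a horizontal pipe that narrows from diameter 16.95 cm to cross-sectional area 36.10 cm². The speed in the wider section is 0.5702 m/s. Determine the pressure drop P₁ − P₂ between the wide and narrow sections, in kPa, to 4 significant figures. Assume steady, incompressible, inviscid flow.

Continuity gives A₁v₁ = A₂v₂, so v₂ = (225.6 cm²)/(36.10 cm²) × 0.5702 m/s = 3.564 m/s.
With no height change, Bernoulli's equation is P₁ + ½ρv₁² = P₂ + ½ρv₂².
P₁ − P₂ = ½·1031·(3.564² − 0.5702²) = ½·1031·12.38 = 6381 Pa.

ΔP ≈ 6.381 kPa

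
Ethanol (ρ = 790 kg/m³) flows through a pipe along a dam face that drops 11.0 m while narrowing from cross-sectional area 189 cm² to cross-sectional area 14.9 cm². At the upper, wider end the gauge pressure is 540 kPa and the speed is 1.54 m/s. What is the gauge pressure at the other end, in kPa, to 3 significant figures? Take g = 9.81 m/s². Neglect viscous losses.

Continuity gives A₁v₁ = A₂v₂, so v₂ = (189 cm²)/(14.9 cm²) × 1.54 m/s = 19.5 m/s.
Energy conservation along the streamline gives P₂ = P₁ − ½ρ(v₂² − v₁²) − ρg(h₂ − h₁).
P₂ = 540000 + ½·790·(1.54² − 19.5²) − 790·9.81·(−11.0) = 540000 + (-150000) − (-85200) = 475000 Pa.

P₂ ≈ 475 kPa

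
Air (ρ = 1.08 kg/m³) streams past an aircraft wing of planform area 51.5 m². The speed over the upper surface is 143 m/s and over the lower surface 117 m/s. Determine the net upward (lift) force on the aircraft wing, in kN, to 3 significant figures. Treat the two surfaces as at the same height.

F ≈ 188 kN

The faster flow above has the lower pressure; Bernoulli (same height) gives ΔP = ½ρ(v_up² − v_low²).
ΔP = ½·1.08·(143² − 117²) = 3650 Pa.
Lift = ΔP · A = 3650 × 51.5 = 188000 N.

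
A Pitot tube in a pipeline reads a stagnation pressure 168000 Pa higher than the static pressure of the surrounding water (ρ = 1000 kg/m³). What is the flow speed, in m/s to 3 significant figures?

v ≈ 18.3 m/s

At the stagnation point the flow is brought to rest, so Bernoulli gives P_stag − P_static = ½ρv².
v = √(2ΔP/ρ) = √(2·168000/1000) = 18.3 m/s.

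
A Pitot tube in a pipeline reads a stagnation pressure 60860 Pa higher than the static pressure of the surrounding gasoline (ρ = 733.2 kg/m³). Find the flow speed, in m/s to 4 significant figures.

12.88 m/s

The dynamic pressure equals the rise in static pressure at the stagnation point: ΔP = ½ρv².
v = √(2ΔP/ρ) = √(2·60860/733.2) = 12.88 m/s.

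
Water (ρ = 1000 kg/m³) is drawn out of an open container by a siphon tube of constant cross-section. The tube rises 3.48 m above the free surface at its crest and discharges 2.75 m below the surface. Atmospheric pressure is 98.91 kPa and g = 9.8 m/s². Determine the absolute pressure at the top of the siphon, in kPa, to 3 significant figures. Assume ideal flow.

Bernoulli surface→outlet gives ½v² = g·h_out, so v = √(2·9.8·2.75) = 7.34 m/s.
With constant cross-section the crest speed equals v; applying Bernoulli from the surface up to the crest, P_top = P_atm − ½ρv² − ρg·h_top.
P_top = 98910 − ½·1000·7.34² − 1000·9.8·3.48 = 37900 Pa.

P_top ≈ 37.9 kPa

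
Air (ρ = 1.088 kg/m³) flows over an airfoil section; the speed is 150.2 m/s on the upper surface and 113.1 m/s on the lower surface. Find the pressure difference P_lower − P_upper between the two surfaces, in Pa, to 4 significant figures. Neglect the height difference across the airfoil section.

ΔP ≈ 5314 Pa

Bernoulli (same height): P_lower − P_upper = ½ρ(v_upper² − v_lower²).
ΔP = ½·1.088·(150.2² − 113.1²) = 5314 Pa.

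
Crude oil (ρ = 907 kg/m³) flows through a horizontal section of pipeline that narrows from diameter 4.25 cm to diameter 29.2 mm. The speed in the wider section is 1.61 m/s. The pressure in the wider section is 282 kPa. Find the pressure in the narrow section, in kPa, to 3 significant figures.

Continuity gives A₁v₁ = A₂v₂, so v₂ = (14.2 cm²)/(6.70 cm²) × 1.61 m/s = 3.41 m/s.
Bernoulli (h₁ = h₂): P₁ − P₂ = ½ρ(v₂² − v₁²).
P₂ = P₁ − ½ρ(v₂² − v₁²) = 282000 − ½·907·(3.41² − 1.61²) = 282000 − 4100 = 278000 Pa.

P₂ ≈ 278 kPa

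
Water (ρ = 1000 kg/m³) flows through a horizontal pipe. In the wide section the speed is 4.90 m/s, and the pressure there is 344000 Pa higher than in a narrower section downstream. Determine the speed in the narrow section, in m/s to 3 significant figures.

26.7 m/s

Along the level pipe P + ½ρv² is conserved, hence v₂² = v₁² + 2(P₁ − P₂)/ρ.
v₂ = √(4.90² + 2·344000/1000) = √(24.0 + 688) = 26.7 m/s.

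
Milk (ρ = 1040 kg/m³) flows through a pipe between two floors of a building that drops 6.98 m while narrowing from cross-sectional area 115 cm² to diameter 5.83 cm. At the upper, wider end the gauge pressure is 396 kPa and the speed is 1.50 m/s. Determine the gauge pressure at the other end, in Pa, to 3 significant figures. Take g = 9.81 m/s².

The volume flow rate is constant, so v₂ = (A₁/A₂)v₁ = (115/26.7)·1.50 = 6.46 m/s.
Energy conservation along the streamline gives P₂ = P₁ − ½ρ(v₂² − v₁²) − ρg(h₂ − h₁).
P₂ = 396000 + ½·1040·(1.50² − 6.46²) − 1040·9.81·(−6.98) = 396000 + (-20500) − (-71200) = 447000 Pa.

P₂ ≈ 447000 Pa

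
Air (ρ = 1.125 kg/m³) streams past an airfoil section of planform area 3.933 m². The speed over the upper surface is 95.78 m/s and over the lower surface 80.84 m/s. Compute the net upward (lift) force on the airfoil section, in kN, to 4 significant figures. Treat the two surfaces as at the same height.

The faster flow above has the lower pressure; Bernoulli (same height) gives ΔP = ½ρ(v_up² − v_low²).
ΔP = ½·1.125·(95.78² − 80.84²) = 1484 Pa.
Lift = ΔP · A = 1484 × 3.933 = 5838 N.

F = 5.838 kN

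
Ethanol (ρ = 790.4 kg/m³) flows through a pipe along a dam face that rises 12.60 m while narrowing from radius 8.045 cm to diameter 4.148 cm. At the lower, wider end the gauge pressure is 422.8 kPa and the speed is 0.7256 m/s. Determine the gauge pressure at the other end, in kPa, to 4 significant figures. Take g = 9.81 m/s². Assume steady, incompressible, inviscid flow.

Continuity gives A₁v₁ = A₂v₂, so v₂ = (203.3 cm²)/(13.51 cm²) × 0.7256 m/s = 10.92 m/s.
Applying Bernoulli between the two ends and solving for P₂: P₂ = P₁ + ½ρ(v₁² − v₂²) − ρgΔh.
P₂ = 422800 + ½·790.4·(0.7256² − 10.92²) − 790.4·9.81·(+12.60) = 422800 + (-46900) − (97700) = 278200 Pa.

P₂ = 278.2 kPa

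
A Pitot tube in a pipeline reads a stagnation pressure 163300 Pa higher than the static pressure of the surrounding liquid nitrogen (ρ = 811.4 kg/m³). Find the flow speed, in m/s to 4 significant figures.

v ≈ 20.06 m/s

The dynamic pressure equals the rise in static pressure at the stagnation point: ΔP = ½ρv².
v = √(2ΔP/ρ) = √(2·163300/811.4) = 20.06 m/s.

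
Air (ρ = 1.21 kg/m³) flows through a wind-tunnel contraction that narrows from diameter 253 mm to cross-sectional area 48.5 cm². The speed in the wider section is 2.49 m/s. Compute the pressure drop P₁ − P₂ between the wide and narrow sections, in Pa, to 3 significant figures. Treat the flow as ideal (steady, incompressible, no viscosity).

ΔP ≈ 399 Pa

Continuity gives A₁v₁ = A₂v₂, so v₂ = (503 cm²)/(48.5 cm²) × 2.49 m/s = 25.8 m/s.
The pipe is horizontal, so Bernoulli reduces to P₁ + ½ρv₁² = P₂ + ½ρv₂².
P₁ − P₂ = ½·1.21·(25.8² − 2.49²) = ½·1.21·660 = 399 Pa.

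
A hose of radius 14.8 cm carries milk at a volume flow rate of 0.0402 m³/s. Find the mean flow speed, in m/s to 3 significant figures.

v ≈ 0.584 m/s

Q = 0.0402 m³/s = 0.0402 m³/s.
v = Q/A = 0.0402 / 0.0688 = 0.584 m/s.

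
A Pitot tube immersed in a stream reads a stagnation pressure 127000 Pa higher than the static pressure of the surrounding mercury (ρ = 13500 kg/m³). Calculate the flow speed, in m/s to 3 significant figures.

Bernoulli between the free stream and the stagnation point: ½ρv² = P_stag − P_static.
v = √(2ΔP/ρ) = √(2·127000/13500) = 4.34 m/s.

v = 4.34 m/s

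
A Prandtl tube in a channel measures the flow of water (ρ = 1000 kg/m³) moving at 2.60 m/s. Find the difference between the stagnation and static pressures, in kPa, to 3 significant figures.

At the stagnation point the flow is brought to rest, so Bernoulli gives P_stag − P_static = ½ρv².
ΔP = ½·1000·2.60² = 3380 Pa.

3.38 kPa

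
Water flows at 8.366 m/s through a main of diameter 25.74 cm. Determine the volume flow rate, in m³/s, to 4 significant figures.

Q ≈ 0.4353 m³/s

Q = A·v = 0.05204 m² × 8.366 m/s = 0.4353 m³/s.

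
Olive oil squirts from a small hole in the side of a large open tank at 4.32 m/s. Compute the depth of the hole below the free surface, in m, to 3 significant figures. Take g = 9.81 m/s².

0.951 m

Torricelli: v = √(2gh), so h = v²/(2g).
h = 4.32²/(2·9.81) = 18.7/19.62 = 0.951 m.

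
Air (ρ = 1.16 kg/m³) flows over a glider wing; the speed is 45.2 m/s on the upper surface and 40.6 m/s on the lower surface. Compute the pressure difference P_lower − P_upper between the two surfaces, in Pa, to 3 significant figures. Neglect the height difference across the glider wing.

ΔP ≈ 229 Pa

Bernoulli (same height): P_lower − P_upper = ½ρ(v_upper² − v_lower²).
ΔP = ½·1.16·(45.2² − 40.6²) = 229 Pa.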